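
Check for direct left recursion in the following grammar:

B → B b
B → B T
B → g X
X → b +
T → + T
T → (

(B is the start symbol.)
Yes, B is left-recursive

Direct left recursion occurs when N → N α for some non-terminal N (the right-hand side begins with the left-hand side itself).

B → B b: LEFT RECURSIVE (starts with B)
B → B T: LEFT RECURSIVE (starts with B)
B → g X: starts with g
X → b +: starts with b
T → + T: starts with '+'
T → (: starts with '('

The grammar has direct left recursion on: B.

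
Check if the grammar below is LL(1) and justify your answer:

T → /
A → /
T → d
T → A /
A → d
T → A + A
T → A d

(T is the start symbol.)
No. Predict set conflict for T: { '/' }

A grammar is LL(1) if for each non-terminal N with multiple productions, the predict sets of those productions are pairwise disjoint, where PREDICT(N → α) = (FIRST(α) \ {ε}) ∪ (FOLLOW(N) if α ⇒* ε).

Relevant sets:
  FIRST(A) = { '/', 'd' }

For T:
  PREDICT(T → '/') = { '/' }
  PREDICT(T → d) = { 'd' }
  PREDICT(T → A '/') = { '/', 'd' }
  PREDICT(T → A '+' A) = { '/', 'd' }
  PREDICT(T → A d) = { '/', 'd' }
For A:
  PREDICT(A → '/') = { '/' }
  PREDICT(A → d) = { 'd' }

Conflict found: Predict set conflict for T: { '/' }
The grammar is NOT LL(1).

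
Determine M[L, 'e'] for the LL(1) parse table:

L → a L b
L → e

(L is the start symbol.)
To find M[L, 'e'], we find productions for L where 'e' is in the predict set (PREDICT(N → α) = (FIRST(α) \ {ε}) ∪ (FOLLOW(N) if α ⇒* ε)).

L → a L b: PREDICT = { 'a' }
L → e: PREDICT = { 'e' }
  'e' is in predict set, so this production goes in M[L, 'e']

M[L, 'e'] = L → e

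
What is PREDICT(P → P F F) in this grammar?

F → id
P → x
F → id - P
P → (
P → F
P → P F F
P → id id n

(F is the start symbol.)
PREDICT(P → P F F) = (FIRST(RHS) \ {ε}) ∪ (FOLLOW(P) if ε ∈ FIRST(RHS), i.e. RHS ⇒* ε)
FIRST(P) = { '(', 'id', 'x' }
FIRST(P F F) = { '(', 'id', 'x' }
ε ∉ FIRST(P F F), so FOLLOW(P) is not added.
PREDICT(P → P F F) = { '(', 'id', 'x' }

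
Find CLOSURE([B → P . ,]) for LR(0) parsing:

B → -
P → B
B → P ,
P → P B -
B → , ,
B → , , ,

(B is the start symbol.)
Start with: [B → P . ,]
The dot precedes the terminal ',', so nothing is added.

CLOSURE = { [B → P . ,] }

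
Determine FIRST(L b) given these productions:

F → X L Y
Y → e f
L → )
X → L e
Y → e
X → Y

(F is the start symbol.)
FIRST sets of the non-terminals involved (from the grammar, by fixed-point iteration):
  FIRST(L) = { ')' }

To compute FIRST(L b), process the symbols left to right:
Symbol L is a non-terminal. Add FIRST(L) \ {ε} = { ')' }
L is not nullable (ε ∉ FIRST(L)), so stop here.
FIRST(L b) = { ')' }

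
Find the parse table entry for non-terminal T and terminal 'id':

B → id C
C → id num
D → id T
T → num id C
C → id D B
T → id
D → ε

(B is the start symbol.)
T → id

To find M[T, 'id'], we find productions for T where 'id' is in the predict set (PREDICT(N → α) = (FIRST(α) \ {ε}) ∪ (FOLLOW(N) if α ⇒* ε)).

T → num id C: PREDICT = { 'num' }
T → id: PREDICT = { 'id' }
  'id' is in predict set, so this production goes in M[T, 'id']

M[T, 'id'] = T → id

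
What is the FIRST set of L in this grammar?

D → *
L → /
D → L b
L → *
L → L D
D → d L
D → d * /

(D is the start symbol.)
To compute FIRST(L), examine every production with L on the left-hand side, reading each right-hand side left to right until a non-nullable symbol is reached.

From L → /:
  - '/' is a terminal: add '/' and stop
From L → *:
  - '*' is a terminal: add '*' and stop
From L → L D:
  - L is the symbol being defined: contributes nothing new
    L is not nullable, so stop

Collecting: FIRST(L) = { '*', '/' }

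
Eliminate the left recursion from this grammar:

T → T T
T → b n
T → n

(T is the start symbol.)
T is directly left-recursive. The standard transformation for
  A → A α₁ | ... | A α_m | β₁ | ... | β_n
is
  A  → β₁ A' | ... | β_n A'
  A' → α₁ A' | ... | α_m A' | ε

T → b n becomes T → b n T'
T → n becomes T → n T'
T → T T becomes T' → T T'
Add T' → ε

Resulting grammar:
T → b n T'
T → n T'
T' → T T'
T' → ε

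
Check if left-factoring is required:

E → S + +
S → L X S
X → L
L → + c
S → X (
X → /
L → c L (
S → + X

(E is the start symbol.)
Left-factoring is needed when two productions for the same non-terminal
share a common prefix on the right-hand side.

Productions for S:
  S → L X S
  S → X (
  S → + X
Productions for X:
  X → L
  X → /
Productions for L:
  L → + c
  L → c L (

No common prefixes found.

Answer: No, left-factoring is not needed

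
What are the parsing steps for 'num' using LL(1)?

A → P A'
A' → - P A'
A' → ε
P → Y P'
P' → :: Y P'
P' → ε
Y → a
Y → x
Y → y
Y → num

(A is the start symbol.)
Stack is shown with the top on the left.

Stack        Input  Action
--------------------------
A $          num $  output A → P A'
P A' $       num $  output P → Y P'
Y P' A' $    num $  output Y → num
num P' A' $  num $  match 'num'
P' A' $      $      output P' → ε
A' $         $      output A' → ε
$            $      accept

The string is accepted.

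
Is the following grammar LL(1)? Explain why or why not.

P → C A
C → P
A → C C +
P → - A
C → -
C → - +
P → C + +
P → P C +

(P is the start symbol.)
A grammar is LL(1) if for each non-terminal N with multiple productions, the predict sets of those productions are pairwise disjoint, where PREDICT(N → α) = (FIRST(α) \ {ε}) ∪ (FOLLOW(N) if α ⇒* ε).

Relevant sets:
  FIRST(C) = { '-' }
  FIRST(P) = { '-' }

For P:
  PREDICT(P → C A) = { '-' }
  PREDICT(P → '-' A) = { '-' }
  PREDICT(P → C '+' '+') = { '-' }
  PREDICT(P → P C '+') = { '-' }
For C:
  PREDICT(C → P) = { '-' }
  PREDICT(C → '-') = { '-' }
  PREDICT(C → '-' '+') = { '-' }
A has a single production, so nothing to check there.

Conflict found: Predict set conflict for P: { '-' }
The grammar is NOT LL(1).

Answer: No. Predict set conflict for P: { '-' }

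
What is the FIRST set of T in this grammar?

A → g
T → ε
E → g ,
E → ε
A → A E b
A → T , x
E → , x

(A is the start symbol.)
From T → ε:
  - ε-production, so ε ∈ FIRST(T)

Collecting: FIRST(T) = { ε }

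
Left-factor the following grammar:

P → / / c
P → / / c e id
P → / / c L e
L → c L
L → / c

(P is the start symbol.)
P → / / c P'
P' → ε
P' → e id
P' → L e
L → c L
L → / c

Left-factoring transforms A → αβ₁ | αβ₂ into A → αA' and A' → β₁ | β₂
(α is the longest common prefix among the alternatives). Repeat until
no nonterminal has two alternatives with a common prefix.

Round 1: P has alternatives sharing prefix '/ / c'. Introduce P': P → / / c P'
  Add: P' → ε
  Add: P' → e id
  Add: P' → L e

No remaining common prefixes — done.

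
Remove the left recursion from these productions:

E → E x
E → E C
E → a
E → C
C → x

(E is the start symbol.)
E is directly left-recursive. The standard transformation for
  A → A α₁ | ... | A α_m | β₁ | ... | β_n
is
  A  → β₁ A' | ... | β_n A'
  A' → α₁ A' | ... | α_m A' | ε

E → a becomes E → a E'
E → C becomes E → C E'
E → E x becomes E' → x E'
E → E C becomes E' → C E'
Add E' → ε

Productions for other non-terminals are unchanged:
  C → x

Resulting grammar:
E → a E'
E → C E'
E' → x E'
E' → C E'
E' → ε
C → x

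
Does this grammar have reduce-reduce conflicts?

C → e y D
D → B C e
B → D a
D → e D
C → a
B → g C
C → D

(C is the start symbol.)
Augment with C' → C and build the canonical LR(0) collection (I0 = CLOSURE({[C' → . C]}), then GOTO on every symbol after a dot until no new states appear). It has 15 states:
  I0: { [B → . D a], [B → . g C], [C → . D], [C → . a], [C → . e y D], [C' → . C], [D → . B C e], [D → . e D] }  — shift
  I1: { [B → . D a], [B → . g C], [C → . D], [C → . a], [C → . e y D], [D → . B C e], [D → . e D], [D → B . C e] }  — shift
  I2: { [C' → C .] }  — accept
  I3: { [B → D . a], [C → D .] }  — shift, reduce
  I4: { [C → a .] }  — reduce
  I5: { [B → . D a], [B → . g C], [C → e . y D], [D → . B C e], [D → . e D], [D → e . D] }  — shift
  I6: { [B → . D a], [B → . g C], [B → g . C], [C → . D], [C → . a], [C → . e y D], [D → . B C e], [D → . e D] }  — shift
  I7: { [B → g C .] }  — reduce
  I8: { [B → D . a], [D → e D .] }  — shift, reduce
  I9: { [B → . D a], [B → . g C], [D → . B C e], [D → . e D], [D → e . D] }  — shift
  I10: { [B → . D a], [B → . g C], [C → e y . D], [D → . B C e], [D → . e D] }  — shift
  I11: { [B → D . a], [C → e y D .] }  — shift, reduce
  I12: { [B → D a .] }  — reduce
  I13: { [D → B C . e] }  — shift
  I14: { [D → B C e .] }  — reduce

No state contains more than one complete item.

Answer: No reduce-reduce conflicts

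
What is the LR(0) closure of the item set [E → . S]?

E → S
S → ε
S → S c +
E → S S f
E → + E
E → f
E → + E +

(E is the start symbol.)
To compute CLOSURE, for each item [A → α.Bβ] where B is a non-terminal, add [B → .γ] for all productions B → γ; repeat for the newly added items until nothing changes.

Start with: [E → . S]
  [E → . S] has the dot before S: add [S → .], [S → . S c +]
No further items can be added.

CLOSURE = { [E → . S], [S → . S c +], [S → .] }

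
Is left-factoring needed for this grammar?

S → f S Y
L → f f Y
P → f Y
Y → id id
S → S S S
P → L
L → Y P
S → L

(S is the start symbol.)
No, left-factoring is not needed

Left-factoring is needed when two productions for the same non-terminal
share a common prefix on the right-hand side.

Productions for S:
  S → f S Y
  S → S S S
  S → L
Productions for L:
  L → f f Y
  L → Y P
Productions for P:
  P → f Y
  P → L

No common prefixes found.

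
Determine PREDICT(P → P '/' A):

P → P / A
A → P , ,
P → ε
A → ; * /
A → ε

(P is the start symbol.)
PREDICT(P → P '/' A) = (FIRST(RHS) \ {ε}) ∪ (FOLLOW(P) if ε ∈ FIRST(RHS), i.e. RHS ⇒* ε)
FIRST(P) = { '/', ε }
FIRST(P '/' A) = { '/' }
ε ∉ FIRST(P '/' A), so FOLLOW(P) is not added.
PREDICT(P → P '/' A) = { '/' }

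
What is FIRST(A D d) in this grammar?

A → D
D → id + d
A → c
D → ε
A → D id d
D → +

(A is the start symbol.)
{ '+', 'c', 'd', 'id' }

FIRST sets of the non-terminals involved (from the grammar, by fixed-point iteration):
  FIRST(A) = { '+', 'c', 'id', ε }
  FIRST(D) = { '+', 'id', ε }

To compute FIRST(A D d), process the symbols left to right:
Symbol A is a non-terminal. Add FIRST(A) \ {ε} = { '+', 'c', 'id' }
A is nullable (ε ∈ FIRST(A)), continue to the next symbol.
Symbol D is a non-terminal. Add FIRST(D) \ {ε} = { '+', 'id' }
D is nullable (ε ∈ FIRST(D)), continue to the next symbol.
Symbol d is a terminal. Add 'd' and stop.
FIRST(A D d) = { '+', 'c', 'd', 'id' }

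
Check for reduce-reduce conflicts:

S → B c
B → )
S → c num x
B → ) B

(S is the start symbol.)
Augment with S' → S and build the canonical LR(0) collection (I0 = CLOSURE({[S' → . S]}), then GOTO on every symbol after a dot until no new states appear). It has 9 states:
  I0: { [B → . ) B], [B → . )], [S → . B c], [S → . c num x], [S' → . S] }  — shift
  I1: { [B → ) . B], [B → ) .], [B → . ) B], [B → . )] }  — shift, reduce
  I2: { [S → B . c] }  — shift
  I3: { [S' → S .] }  — accept
  I4: { [S → c . num x] }  — shift
  I5: { [S → c num . x] }  — shift
  I6: { [S → c num x .] }  — reduce
  I7: { [S → B c .] }  — reduce
  I8: { [B → ) B .] }  — reduce

No state contains more than one complete item.

Answer: No reduce-reduce conflicts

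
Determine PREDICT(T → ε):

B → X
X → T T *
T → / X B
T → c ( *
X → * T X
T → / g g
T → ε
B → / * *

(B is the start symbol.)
{ '*', '/', 'c' }

PREDICT(T → ε) = (FIRST(RHS) \ {ε}) ∪ (FOLLOW(T) if ε ∈ FIRST(RHS), i.e. RHS ⇒* ε)
The right-hand side is ε (FIRST(ε) = { ε }), so the predict set is FOLLOW(T) = { '*', '/', 'c' }
PREDICT(T → ε) = { '*', '/', 'c' }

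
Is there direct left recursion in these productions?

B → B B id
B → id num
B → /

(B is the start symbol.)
Yes, B is left-recursive

B → B B id: LEFT RECURSIVE (starts with B)
B → id num: starts with id
B → /: starts with '/'

The grammar has direct left recursion on: B.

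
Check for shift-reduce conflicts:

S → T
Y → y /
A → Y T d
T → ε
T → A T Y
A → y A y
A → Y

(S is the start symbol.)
Yes — I0: [T → .] vs [A → . y A y]; I1: [T → .] vs [A → . y A y]; I4: [A → Y .] vs [A → . y A y]

Augment with S' → S and build the canonical LR(0) collection (I0 = CLOSURE({[S' → . S]}), then GOTO on every symbol after a dot until no new states appear). It has 14 states:
  I0: { [A → . Y T d], [A → . Y], [A → . y A y], [S → . T], [S' → . S], [T → . A T Y], [T → .], [Y → . y /] }  — shift, reduce
  I1: { [A → . Y T d], [A → . Y], [A → . y A y], [T → . A T Y], [T → .], [T → A . T Y], [Y → . y /] }  — shift, reduce
  I2: { [S' → S .] }  — accept
  I3: { [S → T .] }  — reduce
  I4: { [A → . Y T d], [A → . Y], [A → . y A y], [A → Y . T d], [A → Y .], [T → . A T Y], [T → .], [Y → . y /] }  — shift, 2 reduces
  I5: { [A → . Y T d], [A → . Y], [A → . y A y], [A → y . A y], [Y → . y /], [Y → y . /] }  — shift
  I6: { [Y → y / .] }  — reduce
  I7: { [A → y A . y] }  — shift
  I8: { [A → y A y .] }  — reduce
  I9: { [A → Y T . d] }  — shift
  I10: { [A → Y T d .] }  — reduce
  I11: { [T → A T . Y], [Y → . y /] }  — shift
  I12: { [T → A T Y .] }  — reduce
  I13: { [Y → y . /] }  — shift

I0 contains reduce item [T → .] and shift items [A → . y A y], [Y → . y /] — shift-reduce conflict.
I1 contains reduce item [T → .] and shift items [A → . y A y], [Y → . y /] — shift-reduce conflict.
I4 contains reduce items [A → Y .], [T → .] and shift items [A → . y A y], [Y → . y /] — shift-reduce conflict.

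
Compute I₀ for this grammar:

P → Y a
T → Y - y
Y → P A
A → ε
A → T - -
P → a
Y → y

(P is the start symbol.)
{ [P → . Y a], [P → . a], [P' → . P], [Y → . P A], [Y → . y] }

First, augment the grammar with P' → P
I₀ = CLOSURE({ [P' → . P] }):
  [P' → . P] has the dot before P: add [P → . Y a], [P → . a]
  [P → . Y a] has the dot before Y: add [Y → . P A], [Y → . y]
No further items can be added.

I₀ = { [P → . Y a], [P → . a], [P' → . P], [Y → . P A], [Y → . y] }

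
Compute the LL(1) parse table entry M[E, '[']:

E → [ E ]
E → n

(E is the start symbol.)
To find M[E, '['], we find productions for E where '[' is in the predict set (PREDICT(N → α) = (FIRST(α) \ {ε}) ∪ (FOLLOW(N) if α ⇒* ε)).

E → [ E ]: PREDICT = { '[' }
  '[' is in predict set, so this production goes in M[E, '[']
E → n: PREDICT = { 'n' }

M[E, '['] = E → [ E ]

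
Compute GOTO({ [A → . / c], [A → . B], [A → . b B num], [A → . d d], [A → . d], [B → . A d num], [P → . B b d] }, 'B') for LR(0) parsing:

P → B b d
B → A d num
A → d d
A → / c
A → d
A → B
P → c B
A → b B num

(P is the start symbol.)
{ [A → B .], [P → B . b d] }

GOTO(I, 'B') = CLOSURE({ [A → αX.β] : [A → α.Xβ] ∈ I, X = 'B' })

Items with dot before 'B', with the dot advanced:
  [A → . B] → [A → B .]
  [P → . B b d] → [P → B . b d]
Closure adds nothing (no advanced item has the dot before a non-terminal).

GOTO = { [A → B .], [P → B . b d] }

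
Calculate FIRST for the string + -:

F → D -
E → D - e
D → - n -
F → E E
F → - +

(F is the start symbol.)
To compute FIRST(+ -), process the symbols left to right:
Symbol + is a terminal. Add '+' and stop.
FIRST(+ -) = { '+' }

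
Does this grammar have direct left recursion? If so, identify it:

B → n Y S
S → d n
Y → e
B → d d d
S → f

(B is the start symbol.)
No direct left recursion

Direct left recursion occurs when N → N α for some non-terminal N (the right-hand side begins with the left-hand side itself).

B → n Y S: starts with n
S → d n: starts with d
Y → e: starts with e
B → d d d: starts with d
S → f: starts with f

No direct left recursion found.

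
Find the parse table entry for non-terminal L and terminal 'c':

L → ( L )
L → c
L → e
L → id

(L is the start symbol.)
To find M[L, 'c'], we find productions for L where 'c' is in the predict set (PREDICT(N → α) = (FIRST(α) \ {ε}) ∪ (FOLLOW(N) if α ⇒* ε)).

L → ( L ): PREDICT = { '(' }
L → c: PREDICT = { 'c' }
  'c' is in predict set, so this production goes in M[L, 'c']
L → e: PREDICT = { 'e' }
L → id: PREDICT = { 'id' }

M[L, 'c'] = L → c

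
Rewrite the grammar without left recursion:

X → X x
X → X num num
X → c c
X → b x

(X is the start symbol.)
X is directly left-recursive. The standard transformation for
  A → A α₁ | ... | A α_m | β₁ | ... | β_n
is
  A  → β₁ A' | ... | β_n A'
  A' → α₁ A' | ... | α_m A' | ε

X → c c becomes X → c c X'
X → b x becomes X → b x X'
X → X x becomes X' → x X'
X → X num num becomes X' → num num X'
Add X' → ε

Resulting grammar:
X → c c X'
X → b x X'
X' → x X'
X' → num num X'
X' → ε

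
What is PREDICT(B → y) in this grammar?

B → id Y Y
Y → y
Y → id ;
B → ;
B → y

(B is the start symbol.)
{ 'y' }

PREDICT(B → y) = (FIRST(RHS) \ {ε}) ∪ (FOLLOW(B) if ε ∈ FIRST(RHS), i.e. RHS ⇒* ε)
FIRST(y) = { 'y' }
ε ∉ FIRST(y), so FOLLOW(B) is not added.
PREDICT(B → y) = { 'y' }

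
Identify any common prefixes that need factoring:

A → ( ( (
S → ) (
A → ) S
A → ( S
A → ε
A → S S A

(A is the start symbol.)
Left-factoring is needed when two productions for the same non-terminal
share a common prefix on the right-hand side.

Productions for A:
  A → ( ( (
  A → ) S
  A → ( S
  A → ε
  A → S S A

Found common prefix '(' in productions for A

Answer: Yes, A has productions with common prefix '('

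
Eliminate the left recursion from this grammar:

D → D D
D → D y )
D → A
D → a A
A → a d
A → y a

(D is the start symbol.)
D is directly left-recursive. The standard transformation for
  A → A α₁ | ... | A α_m | β₁ | ... | β_n
is
  A  → β₁ A' | ... | β_n A'
  A' → α₁ A' | ... | α_m A' | ε

D → A becomes D → A D'
D → a A becomes D → a A D'
D → D D becomes D' → D D'
D → D y ) becomes D' → y ) D'
Add D' → ε

Productions for other non-terminals are unchanged:
  A → a d
  A → y a

Resulting grammar:
D → A D'
D → a A D'
D' → D D'
D' → y ) D'
D' → ε
A → a d
A → y a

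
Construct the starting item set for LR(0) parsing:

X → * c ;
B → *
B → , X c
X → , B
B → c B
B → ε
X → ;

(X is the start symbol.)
First, augment the grammar with X' → X
I₀ = CLOSURE({ [X' → . X] }):
  [X' → . X] has the dot before X: add [X → . * c ;], [X → . , B], [X → . ;]
No further items can be added.

I₀ = { [X → . * c ;], [X → . , B], [X → . ;], [X' → . X] }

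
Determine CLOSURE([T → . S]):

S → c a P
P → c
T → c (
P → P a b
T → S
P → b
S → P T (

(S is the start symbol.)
{ [P → . P a b], [P → . b], [P → . c], [S → . P T (], [S → . c a P], [T → . S] }

Start with: [T → . S]
  [T → . S] has the dot before S: add [S → . c a P], [S → . P T (]
  [S → . P T (] has the dot before P: add [P → . c], [P → . P a b], [P → . b]
No further items can be added.

CLOSURE = { [P → . P a b], [P → . b], [P → . c], [S → . P T (], [S → . c a P], [T → . S] }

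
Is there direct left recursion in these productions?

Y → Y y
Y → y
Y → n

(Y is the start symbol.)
Yes, Y is left-recursive

Direct left recursion occurs when N → N α for some non-terminal N (the right-hand side begins with the left-hand side itself).

Y → Y y: LEFT RECURSIVE (starts with Y)
Y → y: starts with y
Y → n: starts with n

The grammar has direct left recursion on: Y.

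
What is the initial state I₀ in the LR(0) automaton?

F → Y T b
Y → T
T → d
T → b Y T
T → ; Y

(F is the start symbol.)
{ [F → . Y T b], [F' → . F], [T → . ; Y], [T → . b Y T], [T → . d], [Y → . T] }

First, augment the grammar with F' → F
I₀ = CLOSURE({ [F' → . F] }):
  [F' → . F] has the dot before F: add [F → . Y T b]
  [F → . Y T b] has the dot before Y: add [Y → . T]
  [Y → . T] has the dot before T: add [T → . d], [T → . b Y T], [T → . ; Y]
No further items can be added.

I₀ = { [F → . Y T b], [F' → . F], [T → . ; Y], [T → . b Y T], [T → . d], [Y → . T] }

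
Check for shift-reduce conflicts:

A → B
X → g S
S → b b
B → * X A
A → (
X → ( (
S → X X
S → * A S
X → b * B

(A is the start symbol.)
A shift-reduce conflict occurs when an LR(0) state has both:
  - a complete (reduce) item [A → α .] (dot at the end), and
  - a shift item [B → β . c γ] (dot before a terminal).

Augment with A' → A and build the canonical LR(0) collection (I0 = CLOSURE({[A' → . A]}), then GOTO on every symbol after a dot until no new states appear). It has 21 states:
  I0: { [A → . (], [A → . B], [A' → . A], [B → . * X A] }  — shift
  I1: { [A → ( .] }  — reduce
  I2: { [B → * . X A], [X → . ( (], [X → . b * B], [X → . g S] }  — shift
  I3: { [A' → A .] }  — accept
  I4: { [A → B .] }  — reduce
  I5: { [X → ( . (] }  — shift
  I6: { [A → . (], [A → . B], [B → * X . A], [B → . * X A] }  — shift
  I7: { [X → b . * B] }  — shift
  I8: { [S → . * A S], [S → . X X], [S → . b b], [X → . ( (], [X → . b * B], [X → . g S], [X → g . S] }  — shift
  I9: { [A → . (], [A → . B], [B → . * X A], [S → * . A S] }  — shift
  I10: { [X → g S .] }  — reduce
  I11: { [S → X . X], [X → . ( (], [X → . b * B], [X → . g S] }  — shift
  I12: { [S → b . b], [X → b . * B] }  — shift
  I13: { [B → . * X A], [X → b * . B] }  — shift
  I14: { [S → b b .] }  — reduce
  I15: { [X → b * B .] }  — reduce
  I16: { [S → X X .] }  — reduce
  I17: { [S → * A . S], [S → . * A S], [S → . X X], [S → . b b], [X → . ( (], [X → . b * B], [X → . g S] }  — shift
  I18: { [S → * A S .] }  — reduce
  I19: { [B → * X A .] }  — reduce
  I20: { [X → ( ( .] }  — reduce

No state contains both a complete item and a shift item.

Answer: No shift-reduce conflicts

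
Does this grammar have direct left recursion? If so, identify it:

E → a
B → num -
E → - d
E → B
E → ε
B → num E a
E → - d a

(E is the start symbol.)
E → a: starts with a
B → num -: starts with num
E → - d: starts with '-'
E → B: starts with B
E → ε: starts with ε
B → num E a: starts with num
E → - d a: starts with '-'

No direct left recursion found.

Answer: No direct left recursion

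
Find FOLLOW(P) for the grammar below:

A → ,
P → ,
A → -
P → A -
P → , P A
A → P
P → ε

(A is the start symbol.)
In P → , P A: P is followed by A, add FIRST(A) \ {ε} = { ',', '-' }
  A is nullable, so FOLLOW(P) is also included — that is the set being defined, nothing new
In A → P: P is at the end, add FOLLOW(A)

The FOLLOW sets referred to above (computed the same way, to a fixed point):
  FOLLOW(A) = { $, ',', '-' }

Taking the union: FOLLOW(P) = { $, ',', '-' }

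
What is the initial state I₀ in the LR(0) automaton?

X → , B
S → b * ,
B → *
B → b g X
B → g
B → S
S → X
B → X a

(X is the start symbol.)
{ [X → . , B], [X' → . X] }

First, augment the grammar with X' → X
I₀ = CLOSURE({ [X' → . X] }):
  [X' → . X] has the dot before X: add [X → . , B]
No further items can be added.

I₀ = { [X → . , B], [X' → . X] }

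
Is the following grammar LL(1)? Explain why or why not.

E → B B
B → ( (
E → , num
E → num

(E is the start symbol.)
A grammar is LL(1) if for each non-terminal N with multiple productions, the predict sets of those productions are pairwise disjoint, where PREDICT(N → α) = (FIRST(α) \ {ε}) ∪ (FOLLOW(N) if α ⇒* ε).

Relevant sets:
  FIRST(B) = { '(' }

For E:
  PREDICT(E → B B) = { '(' }
  PREDICT(E → ',' num) = { ',' }
  PREDICT(E → num) = { 'num' }
B has a single production, so nothing to check there.

All predict sets are disjoint. The grammar IS LL(1).

Answer: Yes, the grammar is LL(1).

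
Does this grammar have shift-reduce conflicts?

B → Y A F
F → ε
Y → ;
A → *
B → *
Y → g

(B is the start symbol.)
Augment with B' → B and build the canonical LR(0) collection (I0 = CLOSURE({[B' → . B]}), then GOTO on every symbol after a dot until no new states appear). It has 9 states:
  I0: { [B → . *], [B → . Y A F], [B' → . B], [Y → . ;], [Y → . g] }  — shift
  I1: { [B → * .] }  — reduce
  I2: { [Y → ; .] }  — reduce
  I3: { [B' → B .] }  — accept
  I4: { [A → . *], [B → Y . A F] }  — shift
  I5: { [Y → g .] }  — reduce
  I6: { [A → * .] }  — reduce
  I7: { [B → Y A . F], [F → .] }  — reduce
  I8: { [B → Y A F .] }  — reduce

No state contains both a complete item and a shift item.

Answer: No shift-reduce conflicts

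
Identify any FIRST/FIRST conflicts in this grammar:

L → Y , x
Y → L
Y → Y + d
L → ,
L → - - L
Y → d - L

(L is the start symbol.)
FIRST sets of the non-terminals at (or reachable through a nullable prefix from) the front of some alternative:
  FIRST(Y) = { ',', '-', 'd' }
  FIRST(L) = { ',', '-', 'd' }

Productions for L:
  L → Y , x: FIRST = { ',', '-', 'd' }
  L → ,: FIRST = { ',' }
  L → - - L: FIRST = { '-' }
Productions for Y:
  Y → L: FIRST = { ',', '-', 'd' }
  Y → Y + d: FIRST = { ',', '-', 'd' }
  Y → d - L: FIRST = { 'd' }

Conflict for L: L → Y , x and L → ,
  Overlap: { ',' }
Conflict for L: L → Y , x and L → - - L
  Overlap: { '-' }
Conflict for Y: Y → L and Y → Y + d
  Overlap: { ',', '-', 'd' }
Conflict for Y: Y → L and Y → d - L
  Overlap: { 'd' }
Conflict for Y: Y → Y + d and Y → d - L
  Overlap: { 'd' }

Answer: Yes. L → Y ',' x / L → ',' on { ',' }; L → Y ',' x / L → '-' '-' L on { '-' }; Y → L / Y → Y '+' d on { ',', '-', 'd' }; Y → L / Y → d '-' L on { 'd' }; Y → Y '+' d / Y → d '-' L on { 'd' }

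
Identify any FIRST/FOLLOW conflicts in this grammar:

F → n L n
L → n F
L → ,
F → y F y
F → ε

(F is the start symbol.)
A FIRST/FOLLOW conflict occurs when a non-terminal N has a nullable alternative N → β (β ⇒* ε) and another alternative N → α with FIRST(α) ∩ FOLLOW(N) ≠ ∅: on such a lookahead the parser cannot decide between expanding α and letting N vanish via β.

Nullable non-terminals: F.

F: nullable alternative(s) F → ε; FOLLOW(F) = { $, 'n', 'y' }
  F → n L n: FIRST \ {ε} = { 'n' } — overlaps FOLLOW(F) on { 'n' }: CONFLICT
  F → y F y: FIRST \ {ε} = { 'y' } — overlaps FOLLOW(F) on { 'y' }: CONFLICT
  F → ε: FIRST \ {ε} = { } — this is the only nullable alternative, skip

L has no nullable alternative, so no FIRST/FOLLOW check is needed there.

So the grammar has 2 FIRST/FOLLOW conflicts (marked CONFLICT above).

Answer: Yes. F → n L n with FOLLOW(F) on { 'n' }; F → y F y with FOLLOW(F) on { 'y' }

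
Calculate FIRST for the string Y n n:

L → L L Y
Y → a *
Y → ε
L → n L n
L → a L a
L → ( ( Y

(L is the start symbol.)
{ 'a', 'n' }

FIRST sets of the non-terminals involved (from the grammar, by fixed-point iteration):
  FIRST(Y) = { 'a', ε }

To compute FIRST(Y n n), process the symbols left to right:
Symbol Y is a non-terminal. Add FIRST(Y) \ {ε} = { 'a' }
Y is nullable (ε ∈ FIRST(Y)), continue to the next symbol.
Symbol n is a terminal. Add 'n' and stop.
FIRST(Y n n) = { 'a', 'n' }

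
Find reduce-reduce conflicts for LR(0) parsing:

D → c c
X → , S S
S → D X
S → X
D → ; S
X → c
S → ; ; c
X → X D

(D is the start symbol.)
Yes — I15: [S → ; ; c .] vs [X → c .]

A reduce-reduce conflict occurs when an LR(0) state has two complete items [A → α .] and [B → β .] — both call for a reduction, and with no lookahead the parser cannot choose between them.

Augment with D' → D and build the canonical LR(0) collection (I0 = CLOSURE({[D' → . D]}), then GOTO on every symbol after a dot until no new states appear). It has 18 states:
  I0: { [D → . ; S], [D → . c c], [D' → . D] }  — shift
  I1: { [D → . ; S], [D → . c c], [D → ; . S], [S → . ; ; c], [S → . D X], [S → . X], [X → . , S S], [X → . X D], [X → . c] }  — shift
  I2: { [D' → D .] }  — accept
  I3: { [D → c . c] }  — shift
  I4: { [D → c c .] }  — reduce
  I5: { [D → . ; S], [D → . c c], [S → . ; ; c], [S → . D X], [S → . X], [X → , . S S], [X → . , S S], [X → . X D], [X → . c] }  — shift
  I6: { [D → . ; S], [D → . c c], [D → ; . S], [S → . ; ; c], [S → . D X], [S → . X], [S → ; . ; c], [X → . , S S], [X → . X D], [X → . c] }  — shift
  I7: { [S → D . X], [X → . , S S], [X → . X D], [X → . c] }  — shift
  I8: { [D → ; S .] }  — reduce
  I9: { [D → . ; S], [D → . c c], [S → X .], [X → X . D] }  — shift, reduce
  I10: { [D → c . c], [X → c .] }  — shift, reduce
  I11: { [X → X D .] }  — reduce
  I12: { [D → . ; S], [D → . c c], [S → D X .], [X → X . D] }  — shift, reduce
  I13: { [X → c .] }  — reduce
  I14: { [D → . ; S], [D → . c c], [D → ; . S], [S → . ; ; c], [S → . D X], [S → . X], [S → ; . ; c], [S → ; ; . c], [X → . , S S], [X → . X D], [X → . c] }  — shift
  I15: { [D → c . c], [S → ; ; c .], [X → c .] }  — shift, 2 reduces
  I16: { [D → . ; S], [D → . c c], [S → . ; ; c], [S → . D X], [S → . X], [X → , S . S], [X → . , S S], [X → . X D], [X → . c] }  — shift
  I17: { [X → , S S .] }  — reduce

I15 contains complete items [S → ; ; c .], [X → c .] — reduce-reduce conflict.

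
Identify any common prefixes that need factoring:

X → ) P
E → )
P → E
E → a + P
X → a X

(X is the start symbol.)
Left-factoring is needed when two productions for the same non-terminal
share a common prefix on the right-hand side.

Productions for X:
  X → ) P
  X → a X
Productions for E:
  E → )
  E → a + P

No common prefixes found.

Answer: No, left-factoring is not needed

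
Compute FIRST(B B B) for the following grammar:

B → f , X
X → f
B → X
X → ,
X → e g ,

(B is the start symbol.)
{ ',', 'e', 'f' }

FIRST sets of the non-terminals involved (from the grammar, by fixed-point iteration):
  FIRST(B) = { ',', 'e', 'f' }

To compute FIRST(B B B), process the symbols left to right:
Symbol B is a non-terminal. Add FIRST(B) \ {ε} = { ',', 'e', 'f' }
B is not nullable (ε ∉ FIRST(B)), so stop here.
FIRST(B B B) = { ',', 'e', 'f' }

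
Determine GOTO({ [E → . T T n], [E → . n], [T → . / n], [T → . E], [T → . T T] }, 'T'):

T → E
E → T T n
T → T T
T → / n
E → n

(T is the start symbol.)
GOTO(I, 'T') = CLOSURE({ [A → αX.β] : [A → α.Xβ] ∈ I, X = 'T' })

Items with dot before 'T', with the dot advanced:
  [E → . T T n] → [E → T . T n]
  [T → . T T] → [T → T . T]
Closure of the advanced items:
  [E → T . T n] has the dot before T: add [T → . E], [T → . T T], [T → . / n]
  [T → . E] has the dot before E: add [E → . T T n], [E → . n]

GOTO = { [E → . T T n], [E → . n], [E → T . T n], [T → . / n], [T → . E], [T → . T T], [T → T . T] }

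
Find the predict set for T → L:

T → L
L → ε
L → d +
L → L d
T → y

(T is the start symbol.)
{ $, 'd' }

PREDICT(T → L) = (FIRST(RHS) \ {ε}) ∪ (FOLLOW(T) if ε ∈ FIRST(RHS), i.e. RHS ⇒* ε)
FIRST(L) = { 'd', ε }
FIRST(L) = { 'd', ε }
ε ∈ FIRST(L) (the right-hand side is nullable), so add FOLLOW(T) = { $ }
PREDICT(T → L) = { $, 'd' }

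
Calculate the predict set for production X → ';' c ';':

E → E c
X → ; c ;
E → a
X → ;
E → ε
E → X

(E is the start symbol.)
PREDICT(X → ';' c ';') = (FIRST(RHS) \ {ε}) ∪ (FOLLOW(X) if ε ∈ FIRST(RHS), i.e. RHS ⇒* ε)
FIRST(';' c ';') = { ';' }
ε ∉ FIRST(';' c ';'), so FOLLOW(X) is not added.
PREDICT(X → ';' c ';') = { ';' }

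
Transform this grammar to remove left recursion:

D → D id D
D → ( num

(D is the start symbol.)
D → ( num D'
D' → id D D'
D' → ε

D is directly left-recursive. The standard transformation for
  A → A α₁ | ... | A α_m | β₁ | ... | β_n
is
  A  → β₁ A' | ... | β_n A'
  A' → α₁ A' | ... | α_m A' | ε

D → ( num becomes D → ( num D'
D → D id D becomes D' → id D D'
Add D' → ε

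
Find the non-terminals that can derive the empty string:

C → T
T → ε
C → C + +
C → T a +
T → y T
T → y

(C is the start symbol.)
ε-productions: T → ε
So T is immediately nullable.
C → T: every symbol on the right is nullable, so C is nullable too.
Every non-terminal is now nullable.
Nullable = { 'C', 'T' }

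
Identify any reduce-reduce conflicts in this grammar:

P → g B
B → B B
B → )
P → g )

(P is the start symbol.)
Yes — I3: [B → ) .] vs [P → g ) .]

A reduce-reduce conflict occurs when an LR(0) state has two complete items [A → α .] and [B → β .] — both call for a reduction, and with no lookahead the parser cannot choose between them.

Augment with P' → P and build the canonical LR(0) collection (I0 = CLOSURE({[P' → . P]}), then GOTO on every symbol after a dot until no new states appear). It has 7 states:
  I0: { [P → . g )], [P → . g B], [P' → . P] }  — shift
  I1: { [P' → P .] }  — accept
  I2: { [B → . )], [B → . B B], [P → g . )], [P → g . B] }  — shift
  I3: { [B → ) .], [P → g ) .] }  — 2 reduces
  I4: { [B → . )], [B → . B B], [B → B . B], [P → g B .] }  — shift, reduce
  I5: { [B → ) .] }  — reduce
  I6: { [B → . )], [B → . B B], [B → B . B], [B → B B .] }  — shift, reduce

I3 contains complete items [B → ) .], [P → g ) .] — reduce-reduce conflict.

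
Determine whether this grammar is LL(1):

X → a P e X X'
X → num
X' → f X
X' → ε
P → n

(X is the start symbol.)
No. Predict set conflict for X': { 'f' }

A grammar is LL(1) if for each non-terminal N with multiple productions, the predict sets of those productions are pairwise disjoint, where PREDICT(N → α) = (FIRST(α) \ {ε}) ∪ (FOLLOW(N) if α ⇒* ε).

Relevant sets:
  FOLLOW(X') = { $, 'f' }

For X:
  PREDICT(X → a P e X X') = { 'a' }
  PREDICT(X → num) = { 'num' }
For X':
  PREDICT(X' → f X) = { 'f' }
  PREDICT(X' → ε) = { $, 'f' }
P has a single production, so nothing to check there.

Conflict found: Predict set conflict for X': { 'f' }
The grammar is NOT LL(1).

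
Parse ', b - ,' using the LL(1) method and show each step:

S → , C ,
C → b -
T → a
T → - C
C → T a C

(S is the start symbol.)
Stack is shown with the top on the left.

Stack    Input      Action
--------------------------
S $      , b - , $  output S → , C ,
, C , $  , b - , $  match ','
C , $    b - , $    output C → b -
b - , $  b - , $    match 'b'
- , $    - , $      match '-'
, $      , $        match ','
$        $          accept

The string is accepted.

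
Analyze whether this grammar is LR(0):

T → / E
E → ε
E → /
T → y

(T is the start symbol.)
A grammar is LR(0) if no state in the canonical LR(0) collection has:
  - both a shift item (dot before a terminal) and a complete item (shift-reduce conflict), or
  - two or more complete items (reduce-reduce conflict; the accept item [T' → T .] counts as a complete item here).

Augment with T' → T and build the canonical LR(0) collection (I0 = CLOSURE({[T' → . T]}), then GOTO on every symbol after a dot until no new states appear). It has 6 states:
  I0: { [T → . / E], [T → . y], [T' → . T] }  — shift
  I1: { [E → . /], [E → .], [T → / . E] }  — shift, reduce
  I2: { [T' → T .] }  — accept
  I3: { [T → y .] }  — reduce
  I4: { [E → / .] }  — reduce
  I5: { [T → / E .] }  — reduce

Conflict in state I1:
  Shift-reduce conflict between [E → .] and [E → . /]
So the grammar is NOT LR(0).

Answer: No. Shift-reduce conflict between [E → .] and [E → . /]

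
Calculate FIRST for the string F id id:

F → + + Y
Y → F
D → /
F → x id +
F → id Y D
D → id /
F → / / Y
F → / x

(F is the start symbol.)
FIRST sets of the non-terminals involved (from the grammar, by fixed-point iteration):
  FIRST(F) = { '+', '/', 'id', 'x' }

To compute FIRST(F id id), process the symbols left to right:
Symbol F is a non-terminal. Add FIRST(F) \ {ε} = { '+', '/', 'id', 'x' }
F is not nullable (ε ∉ FIRST(F)), so stop here.
FIRST(F id id) = { '+', '/', 'id', 'x' }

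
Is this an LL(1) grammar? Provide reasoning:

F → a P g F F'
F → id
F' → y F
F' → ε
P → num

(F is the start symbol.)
A grammar is LL(1) if for each non-terminal N with multiple productions, the predict sets of those productions are pairwise disjoint, where PREDICT(N → α) = (FIRST(α) \ {ε}) ∪ (FOLLOW(N) if α ⇒* ε).

Relevant sets:
  FOLLOW(F') = { $, 'y' }

For F:
  PREDICT(F → a P g F F') = { 'a' }
  PREDICT(F → id) = { 'id' }
For F':
  PREDICT(F' → y F) = { 'y' }
  PREDICT(F' → ε) = { $, 'y' }
P has a single production, so nothing to check there.

Conflict found: Predict set conflict for F': { 'y' }
The grammar is NOT LL(1).

Answer: No. Predict set conflict for F': { 'y' }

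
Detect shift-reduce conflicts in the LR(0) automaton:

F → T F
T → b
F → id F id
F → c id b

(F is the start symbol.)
A shift-reduce conflict occurs when an LR(0) state has both:
  - a complete (reduce) item [A → α .] (dot at the end), and
  - a shift item [B → β . c γ] (dot before a terminal).

Augment with F' → F and build the canonical LR(0) collection (I0 = CLOSURE({[F' → . F]}), then GOTO on every symbol after a dot until no new states appear). It has 11 states:
  I0: { [F → . T F], [F → . c id b], [F → . id F id], [F' → . F], [T → . b] }  — shift
  I1: { [F' → F .] }  — accept
  I2: { [F → . T F], [F → . c id b], [F → . id F id], [F → T . F], [T → . b] }  — shift
  I3: { [T → b .] }  — reduce
  I4: { [F → c . id b] }  — shift
  I5: { [F → . T F], [F → . c id b], [F → . id F id], [F → id . F id], [T → . b] }  — shift
  I6: { [F → id F . id] }  — shift
  I7: { [F → id F id .] }  — reduce
  I8: { [F → c id . b] }  — shift
  I9: { [F → c id b .] }  — reduce
  I10: { [F → T F .] }  — reduce

No state contains both a complete item and a shift item.

Answer: No shift-reduce conflicts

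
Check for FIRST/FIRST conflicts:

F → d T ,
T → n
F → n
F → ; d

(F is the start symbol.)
No FIRST/FIRST conflicts.

Productions for F:
  F → d T ,: FIRST = { 'd' }
  F → n: FIRST = { 'n' }
  F → ; d: FIRST = { ';' }
T has only one production, so no FIRST/FIRST conflict is possible there.

All alternatives of each non-terminal have pairwise disjoint FIRST sets.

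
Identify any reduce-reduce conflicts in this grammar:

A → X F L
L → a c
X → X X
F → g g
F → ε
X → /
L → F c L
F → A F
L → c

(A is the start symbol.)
A reduce-reduce conflict occurs when an LR(0) state has two complete items [A → α .] and [B → β .] — both call for a reduction, and with no lookahead the parser cannot choose between them.

Augment with A' → A and build the canonical LR(0) collection (I0 = CLOSURE({[A' → . A]}), then GOTO on every symbol after a dot until no new states appear). It has 17 states:
  I0: { [A → . X F L], [A' → . A], [X → . /], [X → . X X] }  — shift
  I1: { [X → / .] }  — reduce
  I2: { [A' → A .] }  — accept
  I3: { [A → . X F L], [A → X . F L], [F → . A F], [F → . g g], [F → .], [X → . /], [X → . X X], [X → X . X] }  — shift, reduce
  I4: { [A → . X F L], [F → . A F], [F → . g g], [F → .], [F → A . F], [X → . /], [X → . X X] }  — shift, reduce
  I5: { [A → . X F L], [A → X F . L], [F → . A F], [F → . g g], [F → .], [L → . F c L], [L → . a c], [L → . c], [X → . /], [X → . X X] }  — shift, reduce
  I6: { [A → . X F L], [A → X . F L], [F → . A F], [F → . g g], [F → .], [X → . /], [X → . X X], [X → X . X], [X → X X .] }  — shift, 2 reduces
  I7: { [F → g . g] }  — shift
  I8: { [F → g g .] }  — reduce
  I9: { [L → F . c L] }  — shift
  I10: { [A → X F L .] }  — reduce
  I11: { [L → a . c] }  — shift
  I12: { [L → c .] }  — reduce
  I13: { [L → a c .] }  — reduce
  I14: { [A → . X F L], [F → . A F], [F → . g g], [F → .], [L → . F c L], [L → . a c], [L → . c], [L → F c . L], [X → . /], [X → . X X] }  — shift, reduce
  I15: { [L → F c L .] }  — reduce
  I16: { [F → A F .] }  — reduce

I6 contains complete items [F → .], [X → X X .] — reduce-reduce conflict.

Answer: Yes — I6: [F → .] vs [X → X X .]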